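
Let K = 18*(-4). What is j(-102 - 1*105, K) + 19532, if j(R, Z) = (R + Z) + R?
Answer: 19046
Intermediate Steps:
K = -72
j(R, Z) = Z + 2*R
j(-102 - 1*105, K) + 19532 = (-72 + 2*(-102 - 1*105)) + 19532 = (-72 + 2*(-102 - 105)) + 19532 = (-72 + 2*(-207)) + 19532 = (-72 - 414) + 19532 = -486 + 19532 = 19046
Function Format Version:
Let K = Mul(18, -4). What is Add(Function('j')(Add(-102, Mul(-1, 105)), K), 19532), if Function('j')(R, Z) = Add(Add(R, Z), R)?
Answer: 19046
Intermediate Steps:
K = -72
Function('j')(R, Z) = Add(Z, Mul(2, R))
Add(Function('j')(Add(-102, Mul(-1, 105)), K), 19532) = Add(Add(-72, Mul(2, Add(-102, Mul(-1, 105)))), 19532) = Add(Add(-72, Mul(2, Add(-102, -105))), 19532) = Add(Add(-72, Mul(2, -207)), 19532) = Add(Add(-72, -414), 19532) = Add(-486, 19532) = 19046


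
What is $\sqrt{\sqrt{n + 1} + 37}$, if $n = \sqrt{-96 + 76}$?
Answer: $\sqrt{37 + \sqrt{1 + 2 i \sqrt{5}}} \approx 6.2195 + 0.1076 i$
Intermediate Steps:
$n = 2 i \sqrt{5}$ ($n = \sqrt{-20} = 2 i \sqrt{5} \approx 4.4721 i$)
$\sqrt{\sqrt{n + 1} + 37} = \sqrt{\sqrt{2 i \sqrt{5} + 1} + 37} = \sqrt{\sqrt{1 + 2 i \sqrt{5}} + 37} = \sqrt{37 + \sqrt{1 + 2 i \sqrt{5}}}$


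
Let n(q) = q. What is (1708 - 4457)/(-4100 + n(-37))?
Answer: 2749/4137 ≈ 0.66449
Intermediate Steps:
(1708 - 4457)/(-4100 + n(-37)) = (1708 - 4457)/(-4100 - 37) = -2749/(-4137) = -2749*(-1/4137) = 2749/4137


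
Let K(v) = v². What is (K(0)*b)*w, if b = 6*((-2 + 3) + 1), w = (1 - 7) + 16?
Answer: 0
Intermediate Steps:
w = 10 (w = -6 + 16 = 10)
b = 12 (b = 6*(1 + 1) = 6*2 = 12)
(K(0)*b)*w = (0²*12)*10 = (0*12)*10 = 0*10 = 0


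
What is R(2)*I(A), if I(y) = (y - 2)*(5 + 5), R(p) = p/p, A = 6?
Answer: 40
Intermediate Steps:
R(p) = 1
I(y) = -20 + 10*y (I(y) = (-2 + y)*10 = -20 + 10*y)
R(2)*I(A) = 1*(-20 + 10*6) = 1*(-20 + 60) = 1*40 = 40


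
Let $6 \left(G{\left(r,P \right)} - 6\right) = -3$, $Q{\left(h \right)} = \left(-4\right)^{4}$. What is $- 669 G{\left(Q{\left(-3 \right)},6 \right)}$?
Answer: $- \frac{7359}{2} \approx -3679.5$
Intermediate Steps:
$Q{\left(h \right)} = 256$
$G{\left(r,P \right)} = \frac{11}{2}$ ($G{\left(r,P \right)} = 6 + \frac{1}{6} \left(-3\right) = 6 - \frac{1}{2} = \frac{11}{2}$)
$- 669 G{\left(Q{\left(-3 \right)},6 \right)} = \left(-669\right) \frac{11}{2} = - \frac{7359}{2}$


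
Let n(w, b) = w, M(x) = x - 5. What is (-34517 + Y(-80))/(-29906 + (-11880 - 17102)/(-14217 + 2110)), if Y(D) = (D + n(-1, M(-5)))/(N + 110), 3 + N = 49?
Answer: 21730987477/18826233920 ≈ 1.1543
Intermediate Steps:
N = 46 (N = -3 + 49 = 46)
M(x) = -5 + x
Y(D) = -1/156 + D/156 (Y(D) = (D - 1)/(46 + 110) = (-1 + D)/156 = (-1 + D)*(1/156) = -1/156 + D/156)
(-34517 + Y(-80))/(-29906 + (-11880 - 17102)/(-14217 + 2110)) = (-34517 + (-1/156 + (1/156)*(-80)))/(-29906 + (-11880 - 17102)/(-14217 + 2110)) = (-34517 + (-1/156 - 20/39))/(-29906 - 28982/(-12107)) = (-34517 - 27/52)/(-29906 - 28982*(-1/12107)) = -1794911/(52*(-29906 + 28982/12107)) = -1794911/(52*(-362042960/12107)) = -1794911/52*(-12107/362042960) = 21730987477/18826233920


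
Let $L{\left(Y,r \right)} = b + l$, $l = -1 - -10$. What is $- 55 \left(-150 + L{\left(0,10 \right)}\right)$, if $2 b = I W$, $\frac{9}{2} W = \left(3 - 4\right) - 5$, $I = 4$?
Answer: $\frac{23705}{3} \approx 7901.7$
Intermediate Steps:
$W = - \frac{4}{3}$ ($W = \frac{2 \left(\left(3 - 4\right) - 5\right)}{9} = \frac{2 \left(-1 - 5\right)}{9} = \frac{2}{9} \left(-6\right) = - \frac{4}{3} \approx -1.3333$)
$b = - \frac{8}{3}$ ($b = \frac{4 \left(- \frac{4}{3}\right)}{2} = \frac{1}{2} \left(- \frac{16}{3}\right) = - \frac{8}{3} \approx -2.6667$)
$l = 9$ ($l = -1 + 10 = 9$)
$L{\left(Y,r \right)} = \frac{19}{3}$ ($L{\left(Y,r \right)} = - \frac{8}{3} + 9 = \frac{19}{3}$)
$- 55 \left(-150 + L{\left(0,10 \right)}\right) = - 55 \left(-150 + \frac{19}{3}\right) = \left(-55\right) \left(- \frac{431}{3}\right) = \frac{23705}{3}$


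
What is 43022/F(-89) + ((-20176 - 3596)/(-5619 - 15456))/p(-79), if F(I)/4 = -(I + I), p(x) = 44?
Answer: 1662967761/27509900 ≈ 60.450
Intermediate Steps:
F(I) = -8*I (F(I) = 4*(-(I + I)) = 4*(-2*I) = -8*I)
43022/F(-89) + ((-20176 - 3596)/(-5619 - 15456))/p(-79) = 43022/((-8*(-89))) + ((-20176 - 3596)/(-5619 - 15456))/44 = 43022/712 - 23772/(-21075)*(1/44) = 43022*(1/712) - 23772*(-1/21075)*(1/44) = 21511/356 + (7924/7025)*(1/44) = 21511/356 + 1981/77275 = 1662967761/27509900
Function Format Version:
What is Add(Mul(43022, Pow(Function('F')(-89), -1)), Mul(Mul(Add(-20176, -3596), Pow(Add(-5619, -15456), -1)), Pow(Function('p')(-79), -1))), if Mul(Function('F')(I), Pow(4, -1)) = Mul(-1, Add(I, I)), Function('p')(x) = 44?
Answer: Rational(1662967761, 27509900) ≈ 60.450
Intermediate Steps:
Function('F')(I) = Mul(-8, I) (Function('F')(I) = Mul(4, Mul(-1, Add(I, I))) = Mul(4, Mul(-1, Mul(2, I))) = Mul(4, Mul(-2, I)) = Mul(-8, I))
Add(Mul(43022, Pow(Function('F')(-89), -1)), Mul(Mul(Add(-20176, -3596), Pow(Add(-5619, -15456), -1)), Pow(Function('p')(-79), -1))) = Add(Mul(43022, Pow(Mul(-8, -89), -1)), Mul(Mul(Add(-20176, -3596), Pow(Add(-5619, -15456), -1)), Pow(44, -1))) = Add(Mul(43022, Pow(712, -1)), Mul(Mul(-23772, Pow(-21075, -1)), Rational(1, 44))) = Add(Mul(43022, Rational(1, 712)), Mul(Mul(-23772, Rational(-1, 21075)), Rational(1, 44))) = Add(Rational(21511, 356), Mul(Rational(7924, 7025), Rational(1, 44))) = Add(Rational(21511, 356), Rational(1981, 77275)) = Rational(1662967761, 27509900)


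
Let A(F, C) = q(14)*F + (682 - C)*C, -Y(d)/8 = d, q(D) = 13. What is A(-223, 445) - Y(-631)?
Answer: 97518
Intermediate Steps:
Y(d) = -8*d
A(F, C) = 13*F + C*(682 - C) (A(F, C) = 13*F + (682 - C)*C = 13*F + C*(682 - C))
A(-223, 445) - Y(-631) = (-1*445**2 + 13*(-223) + 682*445) - (-8)*(-631) = (-1*198025 - 2899 + 303490) - 1*5048 = (-198025 - 2899 + 303490) - 5048 = 102566 - 5048 = 97518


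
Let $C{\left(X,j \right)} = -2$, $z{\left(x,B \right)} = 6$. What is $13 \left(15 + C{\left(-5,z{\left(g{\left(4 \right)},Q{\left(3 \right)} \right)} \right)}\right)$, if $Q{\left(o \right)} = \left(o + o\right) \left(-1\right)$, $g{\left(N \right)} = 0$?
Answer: $169$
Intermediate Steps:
$Q{\left(o \right)} = - 2 o$ ($Q{\left(o \right)} = 2 o \left(-1\right) = - 2 o$)
$13 \left(15 + C{\left(-5,z{\left(g{\left(4 \right)},Q{\left(3 \right)} \right)} \right)}\right) = 13 \left(15 - 2\right) = 13 \cdot 13 = 169$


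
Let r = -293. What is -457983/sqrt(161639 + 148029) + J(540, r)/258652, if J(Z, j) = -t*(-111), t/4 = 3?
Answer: 333/64663 - 457983*sqrt(77417)/154834 ≈ -823.00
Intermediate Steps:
t = 12 (t = 4*3 = 12)
J(Z, j) = 1332 (J(Z, j) = -12*(-111) = -1*(-1332) = 1332)
-457983/sqrt(161639 + 148029) + J(540, r)/258652 = -457983/sqrt(161639 + 148029) + 1332/258652 = -457983*sqrt(77417)/154834 + 1332*(1/258652) = -457983*sqrt(77417)/154834 + 333/64663 = 333/64663 - 457983*sqrt(77417)/154834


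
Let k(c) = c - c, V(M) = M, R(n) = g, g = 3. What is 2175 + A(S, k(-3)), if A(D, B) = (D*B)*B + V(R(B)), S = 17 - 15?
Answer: 2178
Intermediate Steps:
R(n) = 3
k(c) = 0
S = 2
A(D, B) = 3 + D*B² (A(D, B) = (D*B)*B + 3 = (B*D)*B + 3 = D*B² + 3 = 3 + D*B²)
2175 + A(S, k(-3)) = 2175 + (3 + 2*0²) = 2175 + (3 + 2*0) = 2175 + (3 + 0) = 2175 + 3 = 2178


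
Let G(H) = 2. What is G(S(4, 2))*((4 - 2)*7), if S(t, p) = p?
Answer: 28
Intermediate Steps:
G(S(4, 2))*((4 - 2)*7) = 2*((4 - 2)*7) = 2*(2*7) = 2*14 = 28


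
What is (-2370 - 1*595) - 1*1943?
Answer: -4908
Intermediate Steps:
(-2370 - 1*595) - 1*1943 = (-2370 - 595) - 1943 = -2965 - 1943 = -4908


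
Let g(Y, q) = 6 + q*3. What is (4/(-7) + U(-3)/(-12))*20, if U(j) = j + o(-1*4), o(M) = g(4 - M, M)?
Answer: 25/7 ≈ 3.5714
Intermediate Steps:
g(Y, q) = 6 + 3*q
o(M) = 6 + 3*M
U(j) = -6 + j (U(j) = j + (6 + 3*(-1*4)) = j + (6 + 3*(-4)) = j + (6 - 12) = j - 6 = -6 + j)
(4/(-7) + U(-3)/(-12))*20 = (4/(-7) + (-6 - 3)/(-12))*20 = (4*(-⅐) - 9*(-1/12))*20 = (-4/7 + ¾)*20 = (5/28)*20 = 25/7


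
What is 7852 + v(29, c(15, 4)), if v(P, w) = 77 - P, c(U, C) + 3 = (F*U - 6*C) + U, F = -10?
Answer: 7900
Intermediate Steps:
c(U, C) = -3 - 9*U - 6*C (c(U, C) = -3 + ((-10*U - 6*C) + U) = -3 + (-9*U - 6*C) = -3 - 9*U - 6*C)
7852 + v(29, c(15, 4)) = 7852 + (77 - 1*29) = 7852 + (77 - 29) = 7852 + 48 = 7900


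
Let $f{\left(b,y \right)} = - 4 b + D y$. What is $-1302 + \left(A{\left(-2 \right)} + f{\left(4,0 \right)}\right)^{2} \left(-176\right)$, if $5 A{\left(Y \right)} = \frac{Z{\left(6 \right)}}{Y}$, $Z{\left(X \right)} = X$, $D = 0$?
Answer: $- \frac{1245014}{25} \approx -49801.0$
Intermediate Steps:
$A{\left(Y \right)} = \frac{6}{5 Y}$ ($A{\left(Y \right)} = \frac{6 \frac{1}{Y}}{5} = \frac{6}{5 Y}$)
$f{\left(b,y \right)} = - 4 b$ ($f{\left(b,y \right)} = - 4 b + 0 y = - 4 b + 0 = - 4 b$)
$-1302 + \left(A{\left(-2 \right)} + f{\left(4,0 \right)}\right)^{2} \left(-176\right) = -1302 + \left(\frac{6}{5 \left(-2\right)} - 16\right)^{2} \left(-176\right) = -1302 + \left(\frac{6}{5} \left(- \frac{1}{2}\right) - 16\right)^{2} \left(-176\right) = -1302 + \left(- \frac{3}{5} - 16\right)^{2} \left(-176\right) = -1302 + \left(- \frac{83}{5}\right)^{2} \left(-176\right) = -1302 + \frac{6889}{25} \left(-176\right) = -1302 - \frac{1212464}{25} = - \frac{1245014}{25}$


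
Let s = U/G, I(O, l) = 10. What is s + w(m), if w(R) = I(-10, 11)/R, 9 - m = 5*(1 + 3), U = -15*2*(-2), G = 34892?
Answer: -7915/8723 ≈ -0.90737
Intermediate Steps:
U = 60 (U = -30*(-2) = 60)
m = -11 (m = 9 - 5*(1 + 3) = 9 - 5*4 = 9 - 1*20 = 9 - 20 = -11)
w(R) = 10/R
s = 15/8723 (s = 60/34892 = 60*(1/34892) = 15/8723 ≈ 0.0017196)
s + w(m) = 15/8723 + 10/(-11) = 15/8723 + 10*(-1/11) = 15/8723 - 10/11 = -7915/8723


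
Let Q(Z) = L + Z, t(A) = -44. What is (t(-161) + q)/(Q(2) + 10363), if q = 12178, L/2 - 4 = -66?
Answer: 12134/10241 ≈ 1.1848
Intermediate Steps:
L = -124 (L = 8 + 2*(-66) = 8 - 132 = -124)
Q(Z) = -124 + Z
(t(-161) + q)/(Q(2) + 10363) = (-44 + 12178)/((-124 + 2) + 10363) = 12134/(-122 + 10363) = 12134/10241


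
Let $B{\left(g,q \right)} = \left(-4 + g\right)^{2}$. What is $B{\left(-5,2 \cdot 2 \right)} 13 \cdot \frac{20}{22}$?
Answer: $\frac{10530}{11} \approx 957.27$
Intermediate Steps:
$B{\left(-5,2 \cdot 2 \right)} 13 \cdot \frac{20}{22} = \left(-4 - 5\right)^{2} \cdot 13 \cdot \frac{20}{22} = \left(-9\right)^{2} \cdot 13 \cdot 20 \cdot \frac{1}{22} = 81 \cdot 13 \cdot \frac{10}{11} = 1053 \cdot \frac{10}{11} = \frac{10530}{11}$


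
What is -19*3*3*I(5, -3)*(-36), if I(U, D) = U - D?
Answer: 49248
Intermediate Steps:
-19*3*3*I(5, -3)*(-36) = -19*3*3*(5 - 1*(-3))*(-36) = -171*(5 + 3)*(-36) = -171*8*(-36) = -19*72*(-36) = -1368*(-36) = 49248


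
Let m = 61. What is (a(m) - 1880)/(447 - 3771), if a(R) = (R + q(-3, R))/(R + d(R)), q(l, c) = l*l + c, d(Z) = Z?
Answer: 229229/405528 ≈ 0.56526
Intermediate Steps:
q(l, c) = c + l² (q(l, c) = l² + c = c + l²)
a(R) = (9 + 2*R)/(2*R) (a(R) = (R + (R + (-3)²))/(R + R) = (R + (R + 9))/((2*R)) = (R + (9 + R))*(1/(2*R)) = (9 + 2*R)*(1/(2*R)) = (9 + 2*R)/(2*R))
(a(m) - 1880)/(447 - 3771) = ((9/2 + 61)/61 - 1880)/(447 - 3771) = ((1/61)*(131/2) - 1880)/(-3324) = (131/122 - 1880)*(-1/3324) = -229229/122*(-1/3324) = 229229/405528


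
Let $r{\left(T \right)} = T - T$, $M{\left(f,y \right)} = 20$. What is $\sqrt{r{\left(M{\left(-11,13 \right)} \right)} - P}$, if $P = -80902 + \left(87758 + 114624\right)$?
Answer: $2 i \sqrt{30370} \approx 348.54 i$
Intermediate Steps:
$P = 121480$ ($P = -80902 + 202382 = 121480$)
$r{\left(T \right)} = 0$
$\sqrt{r{\left(M{\left(-11,13 \right)} \right)} - P} = \sqrt{0 - 121480} = \sqrt{-121480} = 2 i \sqrt{30370}$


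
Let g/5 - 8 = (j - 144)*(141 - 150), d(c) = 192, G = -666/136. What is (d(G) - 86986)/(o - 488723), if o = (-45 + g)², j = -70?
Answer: -43397/46075951 ≈ -0.00094186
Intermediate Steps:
G = -333/68 (G = -666*1/136 = -333/68 ≈ -4.8971)
g = 9670 (g = 40 + 5*((-70 - 144)*(141 - 150)) = 40 + 5*(-214*(-9)) = 40 + 5*1926 = 40 + 9630 = 9670)
o = 92640625 (o = (-45 + 9670)² = 9625² = 92640625)
(d(G) - 86986)/(o - 488723) = (192 - 86986)/(92640625 - 488723) = -86794/92151902 = -86794*1/92151902 = -43397/46075951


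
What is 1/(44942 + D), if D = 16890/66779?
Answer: 66779/3001198708 ≈ 2.2251e-5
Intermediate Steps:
D = 16890/66779 (D = 16890*(1/66779) = 16890/66779 ≈ 0.25292)
1/(44942 + D) = 1/(44942 + 16890/66779) = 1/(3001198708/66779) = 66779/3001198708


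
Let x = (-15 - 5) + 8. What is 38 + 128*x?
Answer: -1498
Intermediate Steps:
x = -12 (x = -20 + 8 = -12)
38 + 128*x = 38 + 128*(-12) = 38 - 1536 = -1498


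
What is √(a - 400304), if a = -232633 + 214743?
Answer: 3*I*√46466 ≈ 646.68*I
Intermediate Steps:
a = -17890
√(a - 400304) = √(-17890 - 400304) = √(-418194) = 3*I*√46466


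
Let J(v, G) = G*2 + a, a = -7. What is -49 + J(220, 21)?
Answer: -14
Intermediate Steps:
J(v, G) = -7 + 2*G (J(v, G) = G*2 - 7 = 2*G - 7 = -7 + 2*G)
-49 + J(220, 21) = -49 + (-7 + 2*21) = -49 + (-7 + 42) = -49 + 35 = -14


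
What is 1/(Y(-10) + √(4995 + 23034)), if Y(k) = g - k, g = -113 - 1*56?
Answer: 53/916 + √28029/2748 ≈ 0.11878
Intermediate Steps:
g = -169 (g = -113 - 56 = -169)
Y(k) = -169 - k
1/(Y(-10) + √(4995 + 23034)) = 1/((-169 - 1*(-10)) + √(4995 + 23034)) = 1/((-169 + 10) + √28029) = 1/(-159 + √28029)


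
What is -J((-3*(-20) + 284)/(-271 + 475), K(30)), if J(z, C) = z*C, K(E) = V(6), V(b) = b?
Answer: -172/17 ≈ -10.118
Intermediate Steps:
K(E) = 6
J(z, C) = C*z
-J((-3*(-20) + 284)/(-271 + 475), K(30)) = -6*(-3*(-20) + 284)/(-271 + 475) = -6*(60 + 284)/204 = -6*344*(1/204) = -6*86/51 = -1*172/17 = -172/17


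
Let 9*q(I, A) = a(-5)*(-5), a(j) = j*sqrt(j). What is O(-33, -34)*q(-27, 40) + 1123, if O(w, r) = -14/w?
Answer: 1123 + 350*I*sqrt(5)/297 ≈ 1123.0 + 2.6351*I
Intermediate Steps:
a(j) = j**(3/2)
q(I, A) = 25*I*sqrt(5)/9 (q(I, A) = ((-5)**(3/2)*(-5))/9 = (-5*I*sqrt(5)*(-5))/9 = (25*I*sqrt(5))/9 = 25*I*sqrt(5)/9)
O(-33, -34)*q(-27, 40) + 1123 = (-14/(-33))*(25*I*sqrt(5)/9) + 1123 = (-14*(-1/33))*(25*I*sqrt(5)/9) + 1123 = 14*(25*I*sqrt(5)/9)/33 + 1123 = 350*I*sqrt(5)/297 + 1123 = 1123 + 350*I*sqrt(5)/297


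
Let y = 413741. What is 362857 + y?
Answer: 776598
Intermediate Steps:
362857 + y = 362857 + 413741 = 776598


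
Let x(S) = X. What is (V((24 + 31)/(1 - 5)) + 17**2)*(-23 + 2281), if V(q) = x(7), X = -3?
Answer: 645788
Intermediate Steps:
x(S) = -3
V(q) = -3
(V((24 + 31)/(1 - 5)) + 17**2)*(-23 + 2281) = (-3 + 17**2)*(-23 + 2281) = (-3 + 289)*2258 = 286*2258 = 645788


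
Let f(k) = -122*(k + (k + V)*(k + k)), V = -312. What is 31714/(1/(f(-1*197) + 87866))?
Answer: -772385336368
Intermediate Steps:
f(k) = -122*k - 244*k*(-312 + k) (f(k) = -122*(k + (k - 312)*(k + k)) = -122*(k + (-312 + k)*(2*k)) = -122*(k + 2*k*(-312 + k)) = -122*k - 244*k*(-312 + k))
31714/(1/(f(-1*197) + 87866)) = 31714/(1/(122*(-1*197)*(623 - (-2)*197) + 87866)) = 31714/(1/(122*(-197)*(623 - 2*(-197)) + 87866)) = 31714/(1/(122*(-197)*(623 + 394) + 87866)) = 31714/(1/(122*(-197)*1017 + 87866)) = 31714/(1/(-24442578 + 87866)) = 31714/(1/(-24354712)) = 31714/(-1/24354712) = 31714*(-24354712) = -772385336368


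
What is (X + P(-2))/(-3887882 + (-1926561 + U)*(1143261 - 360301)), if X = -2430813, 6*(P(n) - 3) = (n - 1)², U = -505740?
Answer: 4861617/3808796557684 ≈ 1.2764e-6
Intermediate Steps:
P(n) = 3 + (-1 + n)²/6 (P(n) = 3 + (n - 1)²/6 = 3 + (-1 + n)²/6)
(X + P(-2))/(-3887882 + (-1926561 + U)*(1143261 - 360301)) = (-2430813 + (3 + (-1 - 2)²/6))/(-3887882 + (-1926561 - 505740)*(1143261 - 360301)) = (-2430813 + (3 + (⅙)*(-3)²))/(-3887882 - 2432301*782960) = (-2430813 + (3 + (⅙)*9))/(-3887882 - 1904394390960) = (-2430813 + (3 + 3/2))/(-1904398278842) = (-2430813 + 9/2)*(-1/1904398278842) = -4861617/2*(-1/1904398278842) = 4861617/3808796557684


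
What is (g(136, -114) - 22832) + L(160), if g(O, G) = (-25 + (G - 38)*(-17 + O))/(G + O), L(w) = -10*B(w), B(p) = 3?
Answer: -521077/22 ≈ -23685.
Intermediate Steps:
L(w) = -30 (L(w) = -10*3 = -30)
g(O, G) = (-25 + (-38 + G)*(-17 + O))/(G + O)
(g(136, -114) - 22832) + L(160) = ((621 - 38*136 - 17*(-114) - 114*136)/(-114 + 136) - 22832) - 30 = ((621 - 5168 + 1938 - 15504)/22 - 22832) - 30 = ((1/22)*(-18113) - 22832) - 30 = (-18113/22 - 22832) - 30 = -520417/22 - 30 = -521077/22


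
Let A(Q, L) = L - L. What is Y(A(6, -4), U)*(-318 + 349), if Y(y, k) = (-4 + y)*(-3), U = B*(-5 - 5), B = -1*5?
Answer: 372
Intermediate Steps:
A(Q, L) = 0
B = -5
U = 50 (U = -5*(-5 - 5) = -5*(-10) = 50)
Y(y, k) = 12 - 3*y
Y(A(6, -4), U)*(-318 + 349) = (12 - 3*0)*(-318 + 349) = (12 + 0)*31 = 12*31 = 372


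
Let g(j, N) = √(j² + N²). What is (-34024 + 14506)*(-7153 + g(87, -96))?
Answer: 139612254 - 58554*√1865 ≈ 1.3708e+8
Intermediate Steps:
g(j, N) = √(N² + j²)
(-34024 + 14506)*(-7153 + g(87, -96)) = (-34024 + 14506)*(-7153 + √((-96)² + 87²)) = -19518*(-7153 + √(9216 + 7569)) = -19518*(-7153 + √16785) = -19518*(-7153 + 3*√1865) = 139612254 - 58554*√1865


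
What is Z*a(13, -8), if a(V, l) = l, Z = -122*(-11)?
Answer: -10736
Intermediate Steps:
Z = 1342
Z*a(13, -8) = 1342*(-8) = -10736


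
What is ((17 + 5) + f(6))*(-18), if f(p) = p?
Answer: -504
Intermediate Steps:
((17 + 5) + f(6))*(-18) = ((17 + 5) + 6)*(-18) = (22 + 6)*(-18) = 28*(-18) = -504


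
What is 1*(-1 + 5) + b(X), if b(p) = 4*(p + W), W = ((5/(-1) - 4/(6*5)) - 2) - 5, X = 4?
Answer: -428/15 ≈ -28.533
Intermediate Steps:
W = -182/15 (W = ((5*(-1) - 4/30) - 2) - 5 = ((-5 - 4*1/30) - 2) - 5 = ((-5 - 2/15) - 2) - 5 = (-77/15 - 2) - 5 = -107/15 - 5 = -182/15 ≈ -12.133)
b(p) = -728/15 + 4*p (b(p) = 4*(p - 182/15) = 4*(-182/15 + p) = -728/15 + 4*p)
1*(-1 + 5) + b(X) = 1*(-1 + 5) + (-728/15 + 4*4) = 1*4 + (-728/15 + 16) = 4 - 488/15 = -428/15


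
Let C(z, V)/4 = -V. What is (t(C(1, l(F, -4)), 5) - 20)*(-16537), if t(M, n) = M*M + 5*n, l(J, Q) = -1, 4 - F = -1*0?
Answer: -347277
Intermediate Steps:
F = 4 (F = 4 - (-1)*0 = 4 - 1*0 = 4 + 0 = 4)
C(z, V) = -4*V (C(z, V) = 4*(-V) = -4*V)
t(M, n) = M**2 + 5*n
(t(C(1, l(F, -4)), 5) - 20)*(-16537) = (((-4*(-1))**2 + 5*5) - 20)*(-16537) = ((4**2 + 25) - 20)*(-16537) = ((16 + 25) - 20)*(-16537) = (41 - 20)*(-16537) = 21*(-16537) = -347277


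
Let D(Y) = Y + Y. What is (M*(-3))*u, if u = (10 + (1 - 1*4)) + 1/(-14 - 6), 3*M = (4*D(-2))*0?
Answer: 0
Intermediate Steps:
D(Y) = 2*Y
M = 0 (M = ((4*(2*(-2)))*0)/3 = ((4*(-4))*0)/3 = (-16*0)/3 = (⅓)*0 = 0)
u = 139/20 (u = (10 + (1 - 4)) + 1/(-20) = (10 - 3) - 1/20 = 7 - 1/20 = 139/20 ≈ 6.9500)
(M*(-3))*u = (0*(-3))*(139/20) = 0*(139/20) = 0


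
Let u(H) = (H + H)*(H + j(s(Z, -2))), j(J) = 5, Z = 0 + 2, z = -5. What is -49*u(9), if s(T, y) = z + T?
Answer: -12348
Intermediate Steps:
Z = 2
s(T, y) = -5 + T
u(H) = 2*H*(5 + H) (u(H) = (H + H)*(H + 5) = (2*H)*(5 + H) = 2*H*(5 + H))
-49*u(9) = -98*9*(5 + 9) = -98*9*14 = -49*252 = -12348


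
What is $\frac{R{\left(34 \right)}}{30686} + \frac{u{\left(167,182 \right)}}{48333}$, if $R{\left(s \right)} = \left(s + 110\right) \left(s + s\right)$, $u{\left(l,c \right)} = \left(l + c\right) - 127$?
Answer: $\frac{80014838}{247191073} \approx 0.3237$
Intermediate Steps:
$u{\left(l,c \right)} = -127 + c + l$ ($u{\left(l,c \right)} = \left(c + l\right) - 127 = -127 + c + l$)
$R{\left(s \right)} = 2 s \left(110 + s\right)$ ($R{\left(s \right)} = \left(110 + s\right) 2 s = 2 s \left(110 + s\right)$)
$\frac{R{\left(34 \right)}}{30686} + \frac{u{\left(167,182 \right)}}{48333} = \frac{2 \cdot 34 \left(110 + 34\right)}{30686} + \frac{-127 + 182 + 167}{48333} = 2 \cdot 34 \cdot 144 \cdot \frac{1}{30686} + 222 \cdot \frac{1}{48333} = 9792 \cdot \frac{1}{30686} + \frac{74}{16111} = \frac{4896}{15343} + \frac{74}{16111} = \frac{80014838}{247191073}$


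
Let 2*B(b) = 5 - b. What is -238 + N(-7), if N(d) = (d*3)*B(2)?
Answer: -539/2 ≈ -269.50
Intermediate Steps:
B(b) = 5/2 - b/2 (B(b) = (5 - b)/2 = 5/2 - b/2)
N(d) = 9*d/2 (N(d) = (d*3)*(5/2 - ½*2) = (3*d)*(5/2 - 1) = (3*d)*(3/2) = 9*d/2)
-238 + N(-7) = -238 + (9/2)*(-7) = -238 - 63/2 = -539/2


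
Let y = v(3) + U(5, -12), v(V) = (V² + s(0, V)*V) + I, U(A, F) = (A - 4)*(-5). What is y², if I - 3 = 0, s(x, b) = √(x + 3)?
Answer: 76 + 42*√3 ≈ 148.75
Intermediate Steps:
s(x, b) = √(3 + x)
I = 3 (I = 3 + 0 = 3)
U(A, F) = 20 - 5*A (U(A, F) = (-4 + A)*(-5) = 20 - 5*A)
v(V) = 3 + V² + V*√3 (v(V) = (V² + √(3 + 0)*V) + 3 = (V² + √3*V) + 3 = (V² + V*√3) + 3 = 3 + V² + V*√3)
y = 7 + 3*√3 (y = (3 + 3² + 3*√3) + (20 - 5*5) = (3 + 9 + 3*√3) + (20 - 25) = (12 + 3*√3) - 5 = 7 + 3*√3 ≈ 12.196)
y² = (7 + 3*√3)²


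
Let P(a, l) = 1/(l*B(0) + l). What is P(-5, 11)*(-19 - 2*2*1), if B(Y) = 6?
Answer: -23/77 ≈ -0.29870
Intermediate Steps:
P(a, l) = 1/(7*l) (P(a, l) = 1/(l*6 + l) = 1/(6*l + l) = 1/(7*l))
P(-5, 11)*(-19 - 2*2*1) = ((⅐)/11)*(-19 - 2*2*1) = ((⅐)*(1/11))*(-19 - 4*1) = (-19 - 4)/77 = (1/77)*(-23) = -23/77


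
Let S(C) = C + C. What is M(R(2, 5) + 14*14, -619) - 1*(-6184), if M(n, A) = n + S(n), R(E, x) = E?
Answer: 6778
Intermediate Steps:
S(C) = 2*C
M(n, A) = 3*n (M(n, A) = n + 2*n = 3*n)
M(R(2, 5) + 14*14, -619) - 1*(-6184) = 3*(2 + 14*14) - 1*(-6184) = 3*(2 + 196) + 6184 = 3*198 + 6184 = 594 + 6184 = 6778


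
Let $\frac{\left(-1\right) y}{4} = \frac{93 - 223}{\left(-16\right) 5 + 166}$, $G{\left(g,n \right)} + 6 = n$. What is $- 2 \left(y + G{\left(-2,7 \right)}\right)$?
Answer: $- \frac{606}{43} \approx -14.093$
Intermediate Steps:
$G{\left(g,n \right)} = -6 + n$
$y = \frac{260}{43}$ ($y = - 4 \frac{93 - 223}{\left(-16\right) 5 + 166} = - 4 \left(- \frac{130}{-80 + 166}\right) = - 4 \left(- \frac{130}{86}\right) = - 4 \left(\left(-130\right) \frac{1}{86}\right) = \left(-4\right) \left(- \frac{65}{43}\right) = \frac{260}{43} \approx 6.0465$)
$- 2 \left(y + G{\left(-2,7 \right)}\right) = - 2 \left(\frac{260}{43} + \left(-6 + 7\right)\right) = - 2 \left(\frac{260}{43} + 1\right) = \left(-2\right) \frac{303}{43} = - \frac{606}{43}$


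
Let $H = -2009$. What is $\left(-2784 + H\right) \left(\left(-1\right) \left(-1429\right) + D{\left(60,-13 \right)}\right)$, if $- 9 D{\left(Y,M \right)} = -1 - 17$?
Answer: $-6858783$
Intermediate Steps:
$D{\left(Y,M \right)} = 2$ ($D{\left(Y,M \right)} = - \frac{-1 - 17}{9} = \left(- \frac{1}{9}\right) \left(-18\right) = 2$)
$\left(-2784 + H\right) \left(\left(-1\right) \left(-1429\right) + D{\left(60,-13 \right)}\right) = \left(-2784 - 2009\right) \left(\left(-1\right) \left(-1429\right) + 2\right) = - 4793 \left(1429 + 2\right) = \left(-4793\right) 1431 = -6858783$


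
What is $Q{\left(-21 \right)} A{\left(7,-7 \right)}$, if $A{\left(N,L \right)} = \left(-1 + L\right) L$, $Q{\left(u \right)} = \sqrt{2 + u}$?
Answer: $56 i \sqrt{19} \approx 244.1 i$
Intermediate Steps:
$A{\left(N,L \right)} = L \left(-1 + L\right)$
$Q{\left(-21 \right)} A{\left(7,-7 \right)} = \sqrt{2 - 21} \left(- 7 \left(-1 - 7\right)\right) = \sqrt{-19} \left(\left(-7\right) \left(-8\right)\right) = i \sqrt{19} \cdot 56 = 56 i \sqrt{19}$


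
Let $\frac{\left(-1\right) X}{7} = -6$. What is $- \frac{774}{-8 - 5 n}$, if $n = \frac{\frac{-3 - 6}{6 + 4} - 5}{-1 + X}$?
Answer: $\frac{21156}{199} \approx 106.31$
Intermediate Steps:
$X = 42$ ($X = \left(-7\right) \left(-6\right) = 42$)
$n = - \frac{59}{410}$ ($n = \frac{\frac{-3 - 6}{6 + 4} - 5}{-1 + 42} = \frac{\frac{-3 - 6}{10} - 5}{41} = \left(\left(-9\right) \frac{1}{10} - 5\right) \frac{1}{41} = \left(- \frac{9}{10} - 5\right) \frac{1}{41} = \left(- \frac{59}{10}\right) \frac{1}{41} = - \frac{59}{410} \approx -0.1439$)
$- \frac{774}{-8 - 5 n} = - \frac{774}{-8 - - \frac{59}{82}} = - \frac{774}{-8 + \frac{59}{82}} = - \frac{774}{- \frac{597}{82}} = \left(-774\right) \left(- \frac{82}{597}\right) = \frac{21156}{199}$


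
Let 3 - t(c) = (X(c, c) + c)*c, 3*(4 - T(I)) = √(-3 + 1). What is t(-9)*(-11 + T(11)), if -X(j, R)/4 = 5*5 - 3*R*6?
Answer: 47670 + 2270*I*√2 ≈ 47670.0 + 3210.3*I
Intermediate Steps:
T(I) = 4 - I*√2/3 (T(I) = 4 - √(-3 + 1)/3 = 4 - I*√2/3)
X(j, R) = -100 + 72*R (X(j, R) = -4*(5*5 - 3*R*6) = -4*(25 - 18*R) = -100 + 72*R)
t(c) = 3 - c*(-100 + 73*c) (t(c) = 3 - ((-100 + 72*c) + c)*c = 3 - (-100 + 73*c)*c = 3 - c*(-100 + 73*c))
t(-9)*(-11 + T(11)) = (3 - 73*(-9)² + 100*(-9))*(-11 + (4 - I*√2/3)) = (3 - 73*81 - 900)*(-7 - I*√2/3) = (3 - 5913 - 900)*(-7 - I*√2/3) = -6810*(-7 - I*√2/3) = 47670 + 2270*I*√2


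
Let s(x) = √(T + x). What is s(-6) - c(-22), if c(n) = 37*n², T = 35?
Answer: -17908 + √29 ≈ -17903.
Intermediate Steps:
s(x) = √(35 + x)
s(-6) - c(-22) = √(35 - 6) - 37*(-22)² = √29 - 37*484 = √29 - 1*17908 = √29 - 17908 = -17908 + √29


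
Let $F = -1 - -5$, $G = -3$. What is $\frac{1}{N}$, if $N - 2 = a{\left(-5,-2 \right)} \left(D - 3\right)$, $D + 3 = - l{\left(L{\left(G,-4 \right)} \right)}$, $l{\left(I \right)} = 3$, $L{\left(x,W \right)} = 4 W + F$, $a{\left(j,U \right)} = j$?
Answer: $\frac{1}{47} \approx 0.021277$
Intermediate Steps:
$F = 4$ ($F = -1 + 5 = 4$)
$L{\left(x,W \right)} = 4 + 4 W$ ($L{\left(x,W \right)} = 4 W + 4 = 4 + 4 W$)
$D = -6$ ($D = -3 - 3 = -6$)
$N = 47$ ($N = 2 - 5 \left(-6 - 3\right) = 2 - -45 = 2 + 45 = 47$)
$\frac{1}{N} = \frac{1}{47}$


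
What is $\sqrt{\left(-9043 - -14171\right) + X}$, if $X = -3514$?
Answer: $\sqrt{1614} \approx 40.175$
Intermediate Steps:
$\sqrt{\left(-9043 - -14171\right) + X} = \sqrt{\left(-9043 - -14171\right) - 3514} = \sqrt{\left(-9043 + 14171\right) - 3514} = \sqrt{5128 - 3514} = \sqrt{1614}$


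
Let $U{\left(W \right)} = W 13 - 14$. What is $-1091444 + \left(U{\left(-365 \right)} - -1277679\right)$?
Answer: $181476$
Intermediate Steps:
$U{\left(W \right)} = -14 + 13 W$ ($U{\left(W \right)} = 13 W - 14 = -14 + 13 W$)
$-1091444 + \left(U{\left(-365 \right)} - -1277679\right) = -1091444 + \left(\left(-14 + 13 \left(-365\right)\right) - -1277679\right) = -1091444 + \left(\left(-14 - 4745\right) + 1277679\right) = -1091444 + \left(-4759 + 1277679\right) = -1091444 + 1272920 = 181476$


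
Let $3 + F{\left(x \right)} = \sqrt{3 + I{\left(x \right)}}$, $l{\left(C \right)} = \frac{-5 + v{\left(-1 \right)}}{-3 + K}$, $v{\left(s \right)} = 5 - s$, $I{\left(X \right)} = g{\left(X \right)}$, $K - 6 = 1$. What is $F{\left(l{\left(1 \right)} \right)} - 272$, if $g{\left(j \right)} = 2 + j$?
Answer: $-275 + \frac{\sqrt{21}}{2} \approx -272.71$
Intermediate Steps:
$K = 7$ ($K = 6 + 1 = 7$)
$I{\left(X \right)} = 2 + X$
$l{\left(C \right)} = \frac{1}{4}$ ($l{\left(C \right)} = \frac{-5 + \left(5 - -1\right)}{-3 + 7} = \frac{-5 + \left(5 + 1\right)}{4} = \left(-5 + 6\right) \frac{1}{4} = 1 \cdot \frac{1}{4} = \frac{1}{4}$)
$F{\left(x \right)} = -3 + \sqrt{5 + x}$ ($F{\left(x \right)} = -3 + \sqrt{3 + \left(2 + x\right)} = -3 + \sqrt{5 + x}$)
$F{\left(l{\left(1 \right)} \right)} - 272 = \left(-3 + \sqrt{5 + \frac{1}{4}}\right) - 272 = \left(-3 + \sqrt{\frac{21}{4}}\right) - 272 = \left(-3 + \frac{\sqrt{21}}{2}\right) - 272 = -275 + \frac{\sqrt{21}}{2}$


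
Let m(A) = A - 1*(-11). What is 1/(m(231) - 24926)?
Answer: -1/24684 ≈ -4.0512e-5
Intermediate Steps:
m(A) = 11 + A (m(A) = A + 11 = 11 + A)
1/(m(231) - 24926) = 1/((11 + 231) - 24926) = 1/(242 - 24926) = 1/(-24684) = -1/24684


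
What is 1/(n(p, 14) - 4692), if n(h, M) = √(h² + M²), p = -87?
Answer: -4692/22007099 - √7765/22007099 ≈ -0.00021721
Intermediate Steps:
n(h, M) = √(M² + h²)
1/(n(p, 14) - 4692) = 1/(√(14² + (-87)²) - 4692) = 1/(√(196 + 7569) - 4692) = 1/(√7765 - 4692) = 1/(-4692 + √7765)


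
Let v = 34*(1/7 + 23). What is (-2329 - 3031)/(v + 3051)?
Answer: -7504/5373 ≈ -1.3966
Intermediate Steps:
v = 5508/7 (v = 34*(⅐ + 23) = 34*(162/7) = 5508/7 ≈ 786.86)
(-2329 - 3031)/(v + 3051) = (-2329 - 3031)/(5508/7 + 3051) = -5360/26865/7 = -5360*7/26865 = -7504/5373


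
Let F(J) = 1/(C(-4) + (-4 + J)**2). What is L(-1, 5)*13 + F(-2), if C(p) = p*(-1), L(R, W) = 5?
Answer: 2601/40 ≈ 65.025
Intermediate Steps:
C(p) = -p
F(J) = 1/(4 + (-4 + J)**2) (F(J) = 1/(-1*(-4) + (-4 + J)**2) = 1/(4 + (-4 + J)**2))
L(-1, 5)*13 + F(-2) = 5*13 + 1/(4 + (-4 - 2)**2) = 65 + 1/(4 + (-6)**2) = 65 + 1/(4 + 36) = 65 + 1/40 = 2601/40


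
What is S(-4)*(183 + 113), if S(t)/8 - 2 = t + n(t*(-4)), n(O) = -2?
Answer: -9472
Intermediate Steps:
S(t) = 8*t (S(t) = 16 + 8*(t - 2) = 16 + 8*(-2 + t) = 16 + (-16 + 8*t) = 8*t)
S(-4)*(183 + 113) = (8*(-4))*(183 + 113) = -32*296 = -9472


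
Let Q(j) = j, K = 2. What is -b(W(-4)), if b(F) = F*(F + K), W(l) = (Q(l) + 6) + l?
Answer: 0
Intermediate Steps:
W(l) = 6 + 2*l (W(l) = (l + 6) + l = (6 + l) + l = 6 + 2*l)
b(F) = F*(2 + F) (b(F) = F*(F + 2) = F*(2 + F))
-b(W(-4)) = -(6 + 2*(-4))*(2 + (6 + 2*(-4))) = -(6 - 8)*(2 + (6 - 8)) = -(-2)*(2 - 2) = -(-2)*0 = -1*0 = 0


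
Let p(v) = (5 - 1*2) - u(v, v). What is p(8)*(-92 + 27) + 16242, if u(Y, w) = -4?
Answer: 15787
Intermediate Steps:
p(v) = 7 (p(v) = (5 - 1*2) - 1*(-4) = (5 - 2) + 4 = 3 + 4 = 7)
p(8)*(-92 + 27) + 16242 = 7*(-92 + 27) + 16242 = 7*(-65) + 16242 = -455 + 16242 = 15787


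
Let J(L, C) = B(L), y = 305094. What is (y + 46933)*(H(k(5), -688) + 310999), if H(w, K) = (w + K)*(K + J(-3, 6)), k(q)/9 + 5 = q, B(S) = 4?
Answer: 275141134957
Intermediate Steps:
J(L, C) = 4
k(q) = -45 + 9*q
H(w, K) = (4 + K)*(K + w) (H(w, K) = (w + K)*(K + 4) = (K + w)*(4 + K) = (4 + K)*(K + w))
(y + 46933)*(H(k(5), -688) + 310999) = (305094 + 46933)*(((-688)² + 4*(-688) + 4*(-45 + 9*5) - 688*(-45 + 9*5)) + 310999) = 352027*((473344 - 2752 + 4*(-45 + 45) - 688*(-45 + 45)) + 310999) = 352027*((473344 - 2752 + 4*0 - 688*0) + 310999) = 352027*((473344 - 2752 + 0 + 0) + 310999) = 352027*(470592 + 310999) = 352027*781591 = 275141134957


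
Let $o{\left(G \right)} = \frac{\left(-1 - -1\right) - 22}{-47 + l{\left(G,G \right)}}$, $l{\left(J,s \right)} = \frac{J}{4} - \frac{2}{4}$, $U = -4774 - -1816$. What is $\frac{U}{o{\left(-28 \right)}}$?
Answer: $- \frac{161211}{22} \approx -7327.8$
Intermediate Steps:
$U = -2958$ ($U = -4774 + 1816 = -2958$)
$l{\left(J,s \right)} = - \frac{1}{2} + \frac{J}{4}$ ($l{\left(J,s \right)} = J \frac{1}{4} - \frac{1}{2} = \frac{J}{4} - \frac{1}{2} = - \frac{1}{2} + \frac{J}{4}$)
$o{\left(G \right)} = - \frac{22}{- \frac{95}{2} + \frac{G}{4}}$ ($o{\left(G \right)} = \frac{\left(-1 - -1\right) - 22}{-47 + \left(- \frac{1}{2} + \frac{G}{4}\right)} = \frac{\left(-1 + 1\right) - 22}{- \frac{95}{2} + \frac{G}{4}} = \frac{0 - 22}{- \frac{95}{2} + \frac{G}{4}} = - \frac{22}{- \frac{95}{2} + \frac{G}{4}}$)
$\frac{U}{o{\left(-28 \right)}} = - \frac{2958}{\left(-88\right) \frac{1}{-190 - 28}} = - \frac{2958}{\left(-88\right) \frac{1}{-218}} = - \frac{2958}{\left(-88\right) \left(- \frac{1}{218}\right)} = - \frac{2958}{\frac{44}{109}} = \left(-2958\right) \frac{109}{44} = - \frac{161211}{22}$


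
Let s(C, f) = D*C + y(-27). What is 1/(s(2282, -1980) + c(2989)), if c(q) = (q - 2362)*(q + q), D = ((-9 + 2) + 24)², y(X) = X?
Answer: 1/4407677 ≈ 2.2688e-7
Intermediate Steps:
D = 289 (D = (-7 + 24)² = 17² = 289)
c(q) = 2*q*(-2362 + q) (c(q) = (-2362 + q)*(2*q) = 2*q*(-2362 + q))
s(C, f) = -27 + 289*C (s(C, f) = 289*C - 27 = -27 + 289*C)
1/(s(2282, -1980) + c(2989)) = 1/((-27 + 289*2282) + 2*2989*(-2362 + 2989)) = 1/((-27 + 659498) + 2*2989*627) = 1/(659471 + 3748206) = 1/4407677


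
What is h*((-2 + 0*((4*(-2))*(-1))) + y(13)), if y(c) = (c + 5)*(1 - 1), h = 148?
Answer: -296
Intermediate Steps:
y(c) = 0 (y(c) = (5 + c)*0 = 0)
h*((-2 + 0*((4*(-2))*(-1))) + y(13)) = 148*((-2 + 0*((4*(-2))*(-1))) + 0) = 148*((-2 + 0*(-8*(-1))) + 0) = 148*((-2 + 0*8) + 0) = 148*((-2 + 0) + 0) = 148*(-2 + 0) = 148*(-2) = -296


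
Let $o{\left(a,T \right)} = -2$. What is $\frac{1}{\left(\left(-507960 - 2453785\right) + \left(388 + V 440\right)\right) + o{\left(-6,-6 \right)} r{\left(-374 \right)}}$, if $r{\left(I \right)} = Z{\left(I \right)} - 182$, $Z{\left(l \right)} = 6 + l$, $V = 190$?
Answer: $- \frac{1}{2876657} \approx -3.4763 \cdot 10^{-7}$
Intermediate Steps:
$r{\left(I \right)} = -176 + I$ ($r{\left(I \right)} = \left(6 + I\right) - 182 = -176 + I$)
$\frac{1}{\left(\left(-507960 - 2453785\right) + \left(388 + V 440\right)\right) + o{\left(-6,-6 \right)} r{\left(-374 \right)}} = \frac{1}{\left(\left(-507960 - 2453785\right) + \left(388 + 190 \cdot 440\right)\right) - 2 \left(-176 - 374\right)} = \frac{1}{\left(-2961745 + \left(388 + 83600\right)\right) - -1100} = \frac{1}{\left(-2961745 + 83988\right) + 1100} = \frac{1}{-2877757 + 1100} = \frac{1}{-2876657} = - \frac{1}{2876657}$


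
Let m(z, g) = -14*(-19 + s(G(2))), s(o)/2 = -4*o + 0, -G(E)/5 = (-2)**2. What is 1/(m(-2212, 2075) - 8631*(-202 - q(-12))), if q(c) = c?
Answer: 1/1637916 ≈ 6.1053e-7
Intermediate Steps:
G(E) = -20 (G(E) = -5*(-2)**2 = -5*4 = -20)
s(o) = -8*o (s(o) = 2*(-4*o + 0) = 2*(-4*o) = -8*o)
m(z, g) = -1974 (m(z, g) = -14*(-19 - 8*(-20)) = -14*(-19 + 160) = -14*141 = -1974)
1/(m(-2212, 2075) - 8631*(-202 - q(-12))) = 1/(-1974 - 8631*(-202 - 1*(-12))) = 1/(-1974 - 8631*(-202 + 12)) = 1/(-1974 - 8631*(-190)) = 1/(-1974 + 1639890) = 1/1637916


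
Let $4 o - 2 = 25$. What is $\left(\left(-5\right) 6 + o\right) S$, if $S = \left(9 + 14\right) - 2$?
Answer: $- \frac{1953}{4} \approx -488.25$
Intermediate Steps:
$o = \frac{27}{4}$ ($o = \frac{1}{2} + \frac{1}{4} \cdot 25 = \frac{1}{2} + \frac{25}{4} = \frac{27}{4} \approx 6.75$)
$S = 21$ ($S = 23 - 2 = 21$)
$\left(\left(-5\right) 6 + o\right) S = \left(\left(-5\right) 6 + \frac{27}{4}\right) 21 = \left(-30 + \frac{27}{4}\right) 21 = \left(- \frac{93}{4}\right) 21 = - \frac{1953}{4}$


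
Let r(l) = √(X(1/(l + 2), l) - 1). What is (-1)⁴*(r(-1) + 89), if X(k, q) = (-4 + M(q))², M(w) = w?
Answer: 89 + 2*√6 ≈ 93.899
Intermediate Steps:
X(k, q) = (-4 + q)²
r(l) = √(-1 + (-4 + l)²) (r(l) = √((-4 + l)² - 1) = √(-1 + (-4 + l)²))
(-1)⁴*(r(-1) + 89) = (-1)⁴*(√(-1 + (-4 - 1)²) + 89) = 1*(√(-1 + (-5)²) + 89) = 1*(√(-1 + 25) + 89) = 1*(√24 + 89) = 1*(2*√6 + 89) = 1*(89 + 2*√6) = 89 + 2*√6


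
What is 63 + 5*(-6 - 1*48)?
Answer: -207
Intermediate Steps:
63 + 5*(-6 - 1*48) = 63 + 5*(-6 - 48) = 63 + 5*(-54) = 63 - 270 = -207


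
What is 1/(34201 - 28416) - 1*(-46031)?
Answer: 266289336/5785 ≈ 46031.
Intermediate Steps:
1/(34201 - 28416) - 1*(-46031) = 1/5785 + 46031 = 266289336/5785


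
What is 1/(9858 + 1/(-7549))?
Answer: 7549/74418041 ≈ 0.00010144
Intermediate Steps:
1/(9858 + 1/(-7549)) = 1/(9858 - 1/7549) = 1/(74418041/7549) = 7549/74418041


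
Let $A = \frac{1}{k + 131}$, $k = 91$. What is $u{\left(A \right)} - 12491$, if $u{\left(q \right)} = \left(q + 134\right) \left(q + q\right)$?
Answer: $- \frac{307773473}{24642} \approx -12490.0$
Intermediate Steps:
$A = \frac{1}{222}$ ($A = \frac{1}{91 + 131} = \frac{1}{222} \approx 0.0045045$)
$u{\left(q \right)} = 2 q \left(134 + q\right)$ ($u{\left(q \right)} = \left(134 + q\right) 2 q = 2 q \left(134 + q\right)$)
$u{\left(A \right)} - 12491 = 2 \cdot \frac{1}{222} \left(134 + \frac{1}{222}\right) - 12491 = 2 \cdot \frac{1}{222} \cdot \frac{29749}{222} - 12491 = \frac{29749}{24642} - 12491 = - \frac{307773473}{24642}$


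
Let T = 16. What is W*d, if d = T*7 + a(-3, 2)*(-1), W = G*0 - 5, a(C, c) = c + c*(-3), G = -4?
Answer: -580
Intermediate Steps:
a(C, c) = -2*c (a(C, c) = c - 3*c = -2*c)
W = -5 (W = -4*0 - 5 = 0 - 5 = -5)
d = 116 (d = 16*7 - 2*2*(-1) = 112 - 4*(-1) = 112 + 4 = 116)
W*d = -5*116 = -580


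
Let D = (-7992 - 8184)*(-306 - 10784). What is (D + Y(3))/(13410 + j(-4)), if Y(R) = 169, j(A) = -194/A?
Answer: 358784018/26917 ≈ 13329.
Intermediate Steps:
D = 179391840 (D = -16176*(-11090) = 179391840)
(D + Y(3))/(13410 + j(-4)) = (179391840 + 169)/(13410 - 194/(-4)) = 179392009/(13410 - 194*(-¼)) = 179392009/(13410 + 97/2) = 179392009/(26917/2) = 179392009*(2/26917) = 358784018/26917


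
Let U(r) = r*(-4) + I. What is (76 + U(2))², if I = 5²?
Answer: 8649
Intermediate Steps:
I = 25
U(r) = 25 - 4*r (U(r) = r*(-4) + 25 = -4*r + 25 = 25 - 4*r)
(76 + U(2))² = (76 + (25 - 4*2))² = (76 + (25 - 8))² = (76 + 17)² = 93² = 8649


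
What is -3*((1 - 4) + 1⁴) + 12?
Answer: 18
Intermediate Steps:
-3*((1 - 4) + 1⁴) + 12 = -3*(-3 + 1) + 12 = -3*(-2) + 12 = 6 + 12 = 18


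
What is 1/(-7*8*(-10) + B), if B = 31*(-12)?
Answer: 1/188 ≈ 0.0053191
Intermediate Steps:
B = -372
1/(-7*8*(-10) + B) = 1/(-7*8*(-10) - 372) = 1/(-56*(-10) - 372) = 1/(560 - 372) = 1/188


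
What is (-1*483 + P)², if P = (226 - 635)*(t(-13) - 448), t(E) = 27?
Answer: 29482950436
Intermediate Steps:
P = 172189 (P = (226 - 635)*(27 - 448) = -409*(-421) = 172189)
(-1*483 + P)² = (-1*483 + 172189)² = (-483 + 172189)² = 171706² = 29482950436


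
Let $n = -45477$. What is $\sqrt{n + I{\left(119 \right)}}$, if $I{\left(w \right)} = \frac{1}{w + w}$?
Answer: $\frac{5 i \sqrt{103039958}}{238} \approx 213.25 i$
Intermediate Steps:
$I{\left(w \right)} = \frac{1}{2 w}$
$\sqrt{n + I{\left(119 \right)}} = \sqrt{-45477 + \frac{1}{2 \cdot 119}} = \sqrt{-45477 + \frac{1}{2} \cdot \frac{1}{119}} = \sqrt{-45477 + \frac{1}{238}} = \sqrt{- \frac{10823525}{238}} = \frac{5 i \sqrt{103039958}}{238}$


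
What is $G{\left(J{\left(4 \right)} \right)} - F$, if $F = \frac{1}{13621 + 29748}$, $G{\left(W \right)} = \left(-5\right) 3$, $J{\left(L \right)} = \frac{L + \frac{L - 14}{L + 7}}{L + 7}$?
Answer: $- \frac{650536}{43369} \approx -15.0$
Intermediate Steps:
$J{\left(L \right)} = \frac{L + \frac{-14 + L}{7 + L}}{7 + L}$
$G{\left(W \right)} = -15$
$F = \frac{1}{43369} \approx 2.3058 \cdot 10^{-5}$
$G{\left(J{\left(4 \right)} \right)} - F = -15 - \frac{1}{43369} = - \frac{650536}{43369}$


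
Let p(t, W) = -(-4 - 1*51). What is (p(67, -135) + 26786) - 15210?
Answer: 11631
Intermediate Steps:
p(t, W) = 55 (p(t, W) = -(-4 - 51) = -1*(-55) = 55)
(p(67, -135) + 26786) - 15210 = (55 + 26786) - 15210 = 26841 - 15210 = 11631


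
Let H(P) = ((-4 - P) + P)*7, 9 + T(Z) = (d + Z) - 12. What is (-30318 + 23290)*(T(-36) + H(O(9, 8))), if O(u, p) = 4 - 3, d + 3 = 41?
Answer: 330316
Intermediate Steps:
d = 38 (d = -3 + 41 = 38)
T(Z) = 17 + Z (T(Z) = -9 + ((38 + Z) - 12) = -9 + (26 + Z) = 17 + Z)
O(u, p) = 1
H(P) = -28 (H(P) = -4*7 = -28)
(-30318 + 23290)*(T(-36) + H(O(9, 8))) = (-30318 + 23290)*((17 - 36) - 28) = -7028*(-19 - 28) = -7028*(-47) = 330316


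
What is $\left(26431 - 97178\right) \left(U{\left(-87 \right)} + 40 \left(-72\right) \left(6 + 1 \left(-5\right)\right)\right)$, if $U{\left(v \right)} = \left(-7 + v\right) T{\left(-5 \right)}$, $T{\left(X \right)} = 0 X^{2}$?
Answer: $203751360$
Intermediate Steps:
$T{\left(X \right)} = 0$
$U{\left(v \right)} = 0$ ($U{\left(v \right)} = \left(-7 + v\right) 0 = 0$)
$\left(26431 - 97178\right) \left(U{\left(-87 \right)} + 40 \left(-72\right) \left(6 + 1 \left(-5\right)\right)\right) = \left(26431 - 97178\right) \left(0 + 40 \left(-72\right) \left(6 + 1 \left(-5\right)\right)\right) = - 70747 \left(0 - 2880 \left(6 - 5\right)\right) = - 70747 \left(0 - 2880\right) = \left(-70747\right) \left(-2880\right) = 203751360$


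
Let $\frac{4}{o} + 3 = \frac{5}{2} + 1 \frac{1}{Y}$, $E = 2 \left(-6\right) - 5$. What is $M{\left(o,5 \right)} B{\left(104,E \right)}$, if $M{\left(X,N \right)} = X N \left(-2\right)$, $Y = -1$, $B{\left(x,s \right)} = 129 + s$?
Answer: $\frac{8960}{3} \approx 2986.7$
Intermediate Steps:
$E = -17$ ($E = -12 - 5 = -17$)
$o = - \frac{8}{3}$ ($o = \frac{4}{-3 + \left(\frac{5}{2} + 1 \frac{1}{-1}\right)} = \frac{4}{-3 + \left(5 \cdot \frac{1}{2} + 1 \left(-1\right)\right)} = \frac{4}{-3 + \left(\frac{5}{2} - 1\right)} = \frac{4}{-3 + \frac{3}{2}} = \frac{4}{- \frac{3}{2}} = 4 \left(- \frac{2}{3}\right) = - \frac{8}{3} \approx -2.6667$)
$M{\left(X,N \right)} = - 2 N X$ ($M{\left(X,N \right)} = N X \left(-2\right) = - 2 N X$)
$M{\left(o,5 \right)} B{\left(104,E \right)} = \left(-2\right) 5 \left(- \frac{8}{3}\right) \left(129 - 17\right) = \frac{80}{3} \cdot 112 = \frac{8960}{3}$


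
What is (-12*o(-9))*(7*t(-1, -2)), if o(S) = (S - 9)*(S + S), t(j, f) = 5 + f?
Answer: -81648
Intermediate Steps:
o(S) = 2*S*(-9 + S) (o(S) = (-9 + S)*(2*S) = 2*S*(-9 + S))
(-12*o(-9))*(7*t(-1, -2)) = (-24*(-9)*(-9 - 9))*(7*(5 - 2)) = (-24*(-9)*(-18))*(7*3) = -12*324*21 = -3888*21 = -81648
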